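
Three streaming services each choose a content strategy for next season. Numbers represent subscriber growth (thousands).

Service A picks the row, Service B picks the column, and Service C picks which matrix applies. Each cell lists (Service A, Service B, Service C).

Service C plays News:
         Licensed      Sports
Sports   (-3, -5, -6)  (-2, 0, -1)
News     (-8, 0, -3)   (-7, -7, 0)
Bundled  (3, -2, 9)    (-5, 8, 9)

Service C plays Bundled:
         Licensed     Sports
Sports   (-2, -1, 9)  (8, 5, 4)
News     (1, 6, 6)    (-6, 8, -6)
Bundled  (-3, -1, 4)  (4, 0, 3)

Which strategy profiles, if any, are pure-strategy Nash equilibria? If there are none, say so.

The unique pure-strategy Nash equilibrium is (Sports, Sports, Bundled).

For each strategy profile, look for a profitable unilateral deviation.
(Sports, Licensed, News): Service A can switch to Bundled (-3 → 3). Not NE.
(Sports, Licensed, Bundled): Service A can switch to News (-2 → 1). Not NE.
(Sports, Sports, News): Service C can switch to Bundled (-1 → 4). Not NE.
(Sports, Sports, Bundled): Service A gets 8, best alternative 4; Service B gets 5, best alternative -1; Service C gets 4, best alternative -1. No profitable deviation — NE.
(News, Licensed, News): Service A can switch to Sports (-8 → -3). Not NE.
(News, Licensed, Bundled): Service B can switch to Sports (6 → 8). Not NE.
(News, Sports, News): Service A can switch to Sports (-7 → -2). Not NE.
(News, Sports, Bundled): Service A can switch to Sports (-6 → 8). Not NE.
(Bundled, Licensed, News): Service B can switch to Sports (-2 → 8). Not NE.
(Bundled, Licensed, Bundled): Service A can switch to Sports (-3 → -2). Not NE.
(Bundled, Sports, News): Service A can switch to Sports (-5 → -2). Not NE.
(Bundled, Sports, Bundled): Service A can switch to Sports (4 → 8). Not NE.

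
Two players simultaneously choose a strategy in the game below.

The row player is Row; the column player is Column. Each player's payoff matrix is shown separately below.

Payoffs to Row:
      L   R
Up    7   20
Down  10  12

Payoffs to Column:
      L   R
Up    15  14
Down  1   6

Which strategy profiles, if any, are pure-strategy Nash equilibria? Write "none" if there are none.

none

For each strategy profile, look for a profitable unilateral deviation.
(Up, L): Row can switch to Down (7 → 10). Not NE.
(Up, R): Column can switch to L (14 → 15). Not NE.
(Down, L): Column can switch to R (1 → 6). Not NE.
(Down, R): Row can switch to Up (12 → 20). Not NE.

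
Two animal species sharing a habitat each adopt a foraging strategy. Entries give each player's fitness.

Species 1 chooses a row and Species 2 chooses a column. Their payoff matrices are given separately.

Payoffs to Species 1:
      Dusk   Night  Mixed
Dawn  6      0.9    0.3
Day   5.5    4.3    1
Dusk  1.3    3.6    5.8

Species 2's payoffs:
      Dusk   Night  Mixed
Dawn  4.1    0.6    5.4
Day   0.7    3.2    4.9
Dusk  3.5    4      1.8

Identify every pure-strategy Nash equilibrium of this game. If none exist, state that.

There is no pure-strategy Nash equilibrium.

Species 1 against Dusk: payoffs 6, 5.5, 1.3 → best response Dawn.
Species 1 against Night: payoffs 0.9, 4.3, 3.6 → best response Day.
Species 1 against Mixed: payoffs 0.3, 1, 5.8 → best response Dusk.
Species 2 against Dawn: payoffs 4.1, 0.6, 5.4 → best response Mixed.
Species 2 against Day: payoffs 0.7, 3.2, 4.9 → best response Mixed.
Species 2 against Dusk: payoffs 3.5, 4, 1.8 → best response Night.
No profile is a mutual best response for all players.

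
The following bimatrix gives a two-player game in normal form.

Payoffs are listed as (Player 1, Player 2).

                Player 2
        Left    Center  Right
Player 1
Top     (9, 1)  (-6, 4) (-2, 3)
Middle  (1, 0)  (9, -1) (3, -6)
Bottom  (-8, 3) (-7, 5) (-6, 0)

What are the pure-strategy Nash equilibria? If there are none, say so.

Player 1 against Left: payoffs 9, 1, -8 → best response Top.
Player 1 against Center: payoffs -6, 9, -7 → best response Middle.
Player 1 against Right: payoffs -2, 3, -6 → best response Middle.
Player 2 against Top: payoffs 1, 4, 3 → best response Center.
Player 2 against Middle: payoffs 0, -1, -6 → best response Left.
Player 2 against Bottom: payoffs 3, 5, 0 → best response Center.
No profile is a mutual best response for all players.

This game has no pure Nash equilibrium.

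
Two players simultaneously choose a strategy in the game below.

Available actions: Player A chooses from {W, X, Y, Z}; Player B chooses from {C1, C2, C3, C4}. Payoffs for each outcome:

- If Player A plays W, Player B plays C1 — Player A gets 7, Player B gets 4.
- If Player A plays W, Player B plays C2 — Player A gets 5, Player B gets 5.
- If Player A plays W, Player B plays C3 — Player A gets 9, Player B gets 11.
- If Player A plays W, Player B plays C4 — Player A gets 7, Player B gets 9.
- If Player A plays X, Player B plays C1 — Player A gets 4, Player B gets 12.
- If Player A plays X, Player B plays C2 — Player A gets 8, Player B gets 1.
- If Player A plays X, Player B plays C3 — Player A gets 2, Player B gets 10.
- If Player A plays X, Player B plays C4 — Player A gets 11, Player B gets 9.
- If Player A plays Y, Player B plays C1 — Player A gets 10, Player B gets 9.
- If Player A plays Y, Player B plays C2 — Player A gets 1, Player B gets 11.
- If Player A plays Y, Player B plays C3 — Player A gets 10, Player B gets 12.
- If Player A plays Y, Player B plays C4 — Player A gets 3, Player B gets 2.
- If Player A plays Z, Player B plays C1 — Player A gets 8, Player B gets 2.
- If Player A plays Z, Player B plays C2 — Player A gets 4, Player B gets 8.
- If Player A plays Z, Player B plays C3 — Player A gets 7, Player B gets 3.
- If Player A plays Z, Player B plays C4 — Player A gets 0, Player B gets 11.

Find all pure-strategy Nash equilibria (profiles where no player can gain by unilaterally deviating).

Check each profile: it is a Nash equilibrium iff no player can strictly gain by switching unilaterally.
(W, C1): Player A can switch to Y (7 → 10). Not NE.
(W, C2): Player A can switch to X (5 → 8). Not NE.
(W, C3): Player A can switch to Y (9 → 10). Not NE.
(W, C4): Player A can switch to X (7 → 11). Not NE.
(X, C1): Player A can switch to W (4 → 7). Not NE.
(X, C2): Player B can switch to C1 (1 → 12). Not NE.
(X, C3): Player A can switch to W (2 → 9). Not NE.
(X, C4): Player B can switch to C1 (9 → 12). Not NE.
(Y, C3): Player A gets 10, best alternative 9; Player B gets 12, best alternative 11. No profitable deviation — NE.
(The remaining 7 profiles each have a profitable deviation by the same check.)

Pure NE: (Y, C3)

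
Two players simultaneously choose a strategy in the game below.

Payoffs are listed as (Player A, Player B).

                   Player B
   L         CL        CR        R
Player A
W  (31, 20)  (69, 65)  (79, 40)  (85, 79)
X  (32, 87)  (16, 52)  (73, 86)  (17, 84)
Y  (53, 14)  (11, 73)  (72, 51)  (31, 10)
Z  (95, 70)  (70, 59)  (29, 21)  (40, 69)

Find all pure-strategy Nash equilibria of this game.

Player A against L: payoffs 31, 32, 53, 95 → best response Z.
Player A against CL: payoffs 69, 16, 11, 70 → best response Z.
Player A against CR: payoffs 79, 73, 72, 29 → best response W.
Player A against R: payoffs 85, 17, 31, 40 → best response W.
Player B against W: payoffs 20, 65, 40, 79 → best response R.
Player B against X: payoffs 87, 52, 86, 84 → best response L.
Player B against Y: payoffs 14, 73, 51, 10 → best response CL.
Player B against Z: payoffs 70, 59, 21, 69 → best response L.
Mutual best responses: (W, R); (Z, L).

(W, R) and (Z, L)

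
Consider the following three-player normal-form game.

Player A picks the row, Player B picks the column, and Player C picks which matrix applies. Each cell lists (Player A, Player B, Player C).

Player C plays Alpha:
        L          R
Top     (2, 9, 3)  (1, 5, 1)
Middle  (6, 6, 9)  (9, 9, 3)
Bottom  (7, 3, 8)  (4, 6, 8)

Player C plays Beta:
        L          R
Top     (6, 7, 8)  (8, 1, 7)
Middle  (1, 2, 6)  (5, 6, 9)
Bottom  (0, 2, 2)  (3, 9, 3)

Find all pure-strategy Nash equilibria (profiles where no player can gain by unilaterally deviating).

(Top, L, Alpha): Player A can switch to Middle (2 → 6). Not NE.
(Top, L, Beta): Player A gets 6, best alternative 1; Player B gets 7, best alternative 1; Player C gets 8, best alternative 3. No profitable deviation — NE.
(Top, R, Alpha): Player A can switch to Middle (1 → 9). Not NE.
(Top, R, Beta): Player B can switch to L (1 → 7). Not NE.
(Middle, L, Alpha): Player A can switch to Bottom (6 → 7). Not NE.
(Middle, L, Beta): Player A can switch to Top (1 → 6). Not NE.
(Middle, R, Alpha): Player C can switch to Beta (3 → 9). Not NE.
(Middle, R, Beta): Player A can switch to Top (5 → 8). Not NE.
(Bottom, L, Alpha): Player B can switch to R (3 → 6). Not NE.
(The remaining 3 profiles each have a profitable deviation by the same check.)

Pure NE: (Top, L, Beta)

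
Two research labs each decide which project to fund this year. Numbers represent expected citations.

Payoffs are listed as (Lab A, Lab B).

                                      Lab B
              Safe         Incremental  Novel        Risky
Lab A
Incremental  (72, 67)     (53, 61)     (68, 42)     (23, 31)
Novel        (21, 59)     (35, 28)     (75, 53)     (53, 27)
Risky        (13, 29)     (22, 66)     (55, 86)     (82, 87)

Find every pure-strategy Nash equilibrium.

Pure-strategy Nash equilibria: (Incremental, Safe), (Risky, Risky)

For each strategy profile, look for a profitable unilateral deviation.
(Incremental, Safe): Lab A gets 72, best alternative 21; Lab B gets 67, best alternative 61. No profitable deviation — NE.
(Incremental, Incremental): Lab B can switch to Safe (61 → 67). Not NE.
(Incremental, Novel): Lab A can switch to Novel (68 → 75). Not NE.
(Incremental, Risky): Lab A can switch to Novel (23 → 53). Not NE.
(Novel, Safe): Lab A can switch to Incremental (21 → 72). Not NE.
(Novel, Incremental): Lab A can switch to Incremental (35 → 53). Not NE.
(Novel, Novel): Lab B can switch to Safe (53 → 59). Not NE.
(Risky, Risky): Lab A gets 82, best alternative 53; Lab B gets 87, best alternative 86. No profitable deviation — NE.
(The remaining 4 profiles each have a profitable deviation by the same check.)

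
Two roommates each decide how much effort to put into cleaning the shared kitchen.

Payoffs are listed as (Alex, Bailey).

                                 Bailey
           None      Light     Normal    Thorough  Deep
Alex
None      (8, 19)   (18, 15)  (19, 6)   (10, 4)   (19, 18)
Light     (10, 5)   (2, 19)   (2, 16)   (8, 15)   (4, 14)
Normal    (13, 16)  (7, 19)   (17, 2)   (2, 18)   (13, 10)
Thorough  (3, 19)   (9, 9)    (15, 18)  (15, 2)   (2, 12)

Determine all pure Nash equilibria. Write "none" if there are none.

Alex against None: payoffs 8, 10, 13, 3 → best response Normal.
Alex against Light: payoffs 18, 2, 7, 9 → best response None.
Alex against Normal: payoffs 19, 2, 17, 15 → best response None.
Alex against Thorough: payoffs 10, 8, 2, 15 → best response Thorough.
Alex against Deep: payoffs 19, 4, 13, 2 → best response None.
Bailey against None: payoffs 19, 15, 6, 4, 18 → best response None.
Bailey against Light: payoffs 5, 19, 16, 15, 14 → best response Light.
Bailey against Normal: payoffs 16, 19, 2, 18, 10 → best response Light.
Bailey against Thorough: payoffs 19, 9, 18, 2, 12 → best response None.
No profile is a mutual best response for all players.

No pure-strategy Nash equilibrium.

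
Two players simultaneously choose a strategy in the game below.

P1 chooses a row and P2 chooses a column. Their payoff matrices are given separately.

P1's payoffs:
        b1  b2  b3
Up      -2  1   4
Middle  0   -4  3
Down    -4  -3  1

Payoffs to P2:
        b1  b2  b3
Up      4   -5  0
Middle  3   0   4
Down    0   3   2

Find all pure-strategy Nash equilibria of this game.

There is no pure-strategy Nash equilibrium.

P1 against b1: payoffs -2, 0, -4 → best response Middle.
P1 against b2: payoffs 1, -4, -3 → best response Up.
P1 against b3: payoffs 4, 3, 1 → best response Up.
P2 against Up: payoffs 4, -5, 0 → best response b1.
P2 against Middle: payoffs 3, 0, 4 → best response b3.
P2 against Down: payoffs 0, 3, 2 → best response b2.
No profile is a mutual best response for all players.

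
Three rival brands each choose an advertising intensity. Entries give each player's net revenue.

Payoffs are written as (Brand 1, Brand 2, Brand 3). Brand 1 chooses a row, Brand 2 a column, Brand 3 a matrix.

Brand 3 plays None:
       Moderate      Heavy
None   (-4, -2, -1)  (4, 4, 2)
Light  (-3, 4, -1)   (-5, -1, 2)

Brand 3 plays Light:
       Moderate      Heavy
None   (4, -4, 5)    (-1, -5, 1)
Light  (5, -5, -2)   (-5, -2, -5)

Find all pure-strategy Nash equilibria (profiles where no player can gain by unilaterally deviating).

For each strategy profile, look for a profitable unilateral deviation.
(None, Moderate, None): Brand 1 can switch to Light (-4 → -3). Not NE.
(None, Moderate, Light): Brand 1 can switch to Light (4 → 5). Not NE.
(None, Heavy, None): Brand 1 gets 4, best alternative -5; Brand 2 gets 4, best alternative -2; Brand 3 gets 2, best alternative 1. No profitable deviation — NE.
(None, Heavy, Light): Brand 2 can switch to Moderate (-5 → -4). Not NE.
(Light, Moderate, None): Brand 1 gets -3, best alternative -4; Brand 2 gets 4, best alternative -1; Brand 3 gets -1, best alternative -2. No profitable deviation — NE.
(Light, Moderate, Light): Brand 2 can switch to Heavy (-5 → -2). Not NE.
(Light, Heavy, None): Brand 1 can switch to None (-5 → 4). Not NE.
(Light, Heavy, Light): Brand 1 can switch to None (-5 → -1). Not NE.

(None, Heavy, None), (Light, Moderate, None)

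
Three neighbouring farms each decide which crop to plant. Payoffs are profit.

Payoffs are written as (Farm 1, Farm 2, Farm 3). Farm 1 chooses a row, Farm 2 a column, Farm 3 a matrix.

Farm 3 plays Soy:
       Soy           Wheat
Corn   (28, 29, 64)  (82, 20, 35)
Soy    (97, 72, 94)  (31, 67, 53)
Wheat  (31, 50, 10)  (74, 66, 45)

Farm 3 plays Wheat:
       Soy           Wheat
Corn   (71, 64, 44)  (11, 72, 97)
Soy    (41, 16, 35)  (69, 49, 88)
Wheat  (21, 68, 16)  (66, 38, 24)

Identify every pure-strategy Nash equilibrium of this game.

The pure Nash equilibria are (Soy, Soy, Soy); (Soy, Wheat, Wheat).

Mark each player's best response to every combination of opponents' strategies; a profile where every player is best-responding is a pure Nash equilibrium.
Farm 1 against (Soy, Soy): payoffs 28, 97, 31 → best response Soy.
Farm 1 against (Soy, Wheat): payoffs 71, 41, 21 → best response Corn.
Farm 1 against (Wheat, Soy): payoffs 82, 31, 74 → best response Corn.
Farm 1 against (Wheat, Wheat): payoffs 11, 69, 66 → best response Soy.
Farm 2 against (Corn, Soy): payoffs 29, 20 → best response Soy.
Farm 2 against (Corn, Wheat): payoffs 64, 72 → best response Wheat.
Farm 2 against (Soy, Soy): payoffs 72, 67 → best response Soy.
Farm 2 against (Soy, Wheat): payoffs 16, 49 → best response Wheat.
Farm 2 against (Wheat, Soy): payoffs 50, 66 → best response Wheat.
Farm 2 against (Wheat, Wheat): payoffs 68, 38 → best response Soy.
Farm 3 against (Corn, Soy): payoffs 64, 44 → best response Soy.
Farm 3 against (Corn, Wheat): payoffs 35, 97 → best response Wheat.
Farm 3 against (Soy, Soy): payoffs 94, 35 → best response Soy.
Farm 3 against (Soy, Wheat): payoffs 53, 88 → best response Wheat.
Farm 3 against (Wheat, Soy): payoffs 10, 16 → best response Wheat.
Farm 3 against (Wheat, Wheat): payoffs 45, 24 → best response Soy.
Mutual best responses: (Soy, Soy, Soy); (Soy, Wheat, Wheat).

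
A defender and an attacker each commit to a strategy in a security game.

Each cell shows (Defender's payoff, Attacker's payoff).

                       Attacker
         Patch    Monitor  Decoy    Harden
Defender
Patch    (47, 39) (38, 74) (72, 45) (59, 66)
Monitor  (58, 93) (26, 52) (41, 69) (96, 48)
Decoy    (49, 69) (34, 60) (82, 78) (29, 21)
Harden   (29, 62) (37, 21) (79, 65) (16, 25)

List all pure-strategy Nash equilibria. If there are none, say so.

The pure Nash equilibria are (Patch, Monitor), (Monitor, Patch), (Decoy, Decoy).

Mark each player's best response to every combination of opponents' strategies; a profile where every player is best-responding is a pure Nash equilibrium.
Defender against Patch: payoffs 47, 58, 49, 29 → best response Monitor.
Defender against Monitor: payoffs 38, 26, 34, 37 → best response Patch.
Defender against Decoy: payoffs 72, 41, 82, 79 → best response Decoy.
Defender against Harden: payoffs 59, 96, 29, 16 → best response Monitor.
Attacker against Patch: payoffs 39, 74, 45, 66 → best response Monitor.
Attacker against Monitor: payoffs 93, 52, 69, 48 → best response Patch.
Attacker against Decoy: payoffs 69, 60, 78, 21 → best response Decoy.
Attacker against Harden: payoffs 62, 21, 65, 25 → best response Decoy.
Mutual best responses: (Patch, Monitor); (Monitor, Patch); (Decoy, Decoy).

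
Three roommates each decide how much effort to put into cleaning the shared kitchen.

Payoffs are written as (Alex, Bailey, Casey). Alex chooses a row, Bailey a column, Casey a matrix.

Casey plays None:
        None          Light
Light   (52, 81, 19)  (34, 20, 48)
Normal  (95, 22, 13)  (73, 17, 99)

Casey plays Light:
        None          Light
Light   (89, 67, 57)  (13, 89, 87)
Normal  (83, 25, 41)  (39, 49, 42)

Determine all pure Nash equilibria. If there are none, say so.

No pure-strategy Nash equilibrium.

(Light, None, None): Alex can switch to Normal (52 → 95). Not NE.
(Light, None, Light): Bailey can switch to Light (67 → 89). Not NE.
(Light, Light, None): Alex can switch to Normal (34 → 73). Not NE.
(Light, Light, Light): Alex can switch to Normal (13 → 39). Not NE.
(Normal, None, None): Casey can switch to Light (13 → 41). Not NE.
(Normal, None, Light): Alex can switch to Light (83 → 89). Not NE.
(Normal, Light, None): Bailey can switch to None (17 → 22). Not NE.
(Normal, Light, Light): Casey can switch to None (42 → 99). Not NE.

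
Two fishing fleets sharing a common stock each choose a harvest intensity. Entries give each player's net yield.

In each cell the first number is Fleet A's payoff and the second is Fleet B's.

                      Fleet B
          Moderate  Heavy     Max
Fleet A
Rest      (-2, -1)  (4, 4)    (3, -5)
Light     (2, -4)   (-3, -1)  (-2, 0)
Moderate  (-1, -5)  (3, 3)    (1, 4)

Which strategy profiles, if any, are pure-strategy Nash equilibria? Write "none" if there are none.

The unique pure-strategy Nash equilibrium is (Rest, Heavy).

(Rest, Moderate): Fleet A can switch to Light (-2 → 2). Not NE.
(Rest, Heavy): Fleet A gets 4, best alternative 3; Fleet B gets 4, best alternative -1. No profitable deviation — NE.
(Rest, Max): Fleet B can switch to Moderate (-5 → -1). Not NE.
(Light, Moderate): Fleet B can switch to Heavy (-4 → -1). Not NE.
(Light, Heavy): Fleet A can switch to Rest (-3 → 4). Not NE.
(Light, Max): Fleet A can switch to Rest (-2 → 3). Not NE.
(Moderate, Moderate): Fleet A can switch to Light (-1 → 2). Not NE.
(Moderate, Heavy): Fleet A can switch to Rest (3 → 4). Not NE.
(Moderate, Max): Fleet A can switch to Rest (1 → 3). Not NE.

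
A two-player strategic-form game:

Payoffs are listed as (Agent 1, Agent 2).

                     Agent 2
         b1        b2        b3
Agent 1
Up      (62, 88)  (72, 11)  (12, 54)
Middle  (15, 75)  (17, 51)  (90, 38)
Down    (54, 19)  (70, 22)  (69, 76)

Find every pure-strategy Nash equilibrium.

Pure NE: (Up, b1)

Agent 1 against b1: payoffs 62, 15, 54 → best response Up.
Agent 1 against b2: payoffs 72, 17, 70 → best response Up.
Agent 1 against b3: payoffs 12, 90, 69 → best response Middle.
Agent 2 against Up: payoffs 88, 11, 54 → best response b1.
Agent 2 against Middle: payoffs 75, 51, 38 → best response b1.
Agent 2 against Down: payoffs 19, 22, 76 → best response b3.
Mutual best responses: (Up, b1).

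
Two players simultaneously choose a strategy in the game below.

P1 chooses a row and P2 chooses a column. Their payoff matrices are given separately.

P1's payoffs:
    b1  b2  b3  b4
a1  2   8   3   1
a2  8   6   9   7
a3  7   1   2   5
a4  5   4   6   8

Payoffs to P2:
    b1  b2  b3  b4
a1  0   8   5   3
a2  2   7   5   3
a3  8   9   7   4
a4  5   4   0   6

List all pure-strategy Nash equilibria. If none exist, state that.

P1 against b1: payoffs 2, 8, 7, 5 → best response a2.
P1 against b2: payoffs 8, 6, 1, 4 → best response a1.
P1 against b3: payoffs 3, 9, 2, 6 → best response a2.
P1 against b4: payoffs 1, 7, 5, 8 → best response a4.
P2 against a1: payoffs 0, 8, 5, 3 → best response b2.
P2 against a2: payoffs 2, 7, 5, 3 → best response b2.
P2 against a3: payoffs 8, 9, 7, 4 → best response b2.
P2 against a4: payoffs 5, 4, 0, 6 → best response b4.
Mutual best responses: (a1, b2); (a4, b4).

The pure Nash equilibria are (a1, b2), (a4, b4).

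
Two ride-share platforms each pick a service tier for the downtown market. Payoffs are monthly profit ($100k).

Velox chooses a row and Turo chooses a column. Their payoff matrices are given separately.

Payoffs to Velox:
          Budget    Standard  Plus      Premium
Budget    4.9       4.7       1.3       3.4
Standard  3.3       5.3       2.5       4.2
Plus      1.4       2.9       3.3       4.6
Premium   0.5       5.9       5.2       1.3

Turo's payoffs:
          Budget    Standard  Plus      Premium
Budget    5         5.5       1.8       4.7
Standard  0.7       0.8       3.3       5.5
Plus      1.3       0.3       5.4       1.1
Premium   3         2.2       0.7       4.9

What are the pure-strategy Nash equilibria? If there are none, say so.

For each strategy profile, look for a profitable unilateral deviation.
(Budget, Budget): Turo can switch to Standard (5 → 5.5). Not NE.
(Budget, Standard): Velox can switch to Standard (4.7 → 5.3). Not NE.
(Budget, Plus): Velox can switch to Standard (1.3 → 2.5). Not NE.
(Budget, Premium): Velox can switch to Standard (3.4 → 4.2). Not NE.
(Standard, Budget): Velox can switch to Budget (3.3 → 4.9). Not NE.
(Standard, Standard): Velox can switch to Premium (5.3 → 5.9). Not NE.
(Standard, Plus): Velox can switch to Plus (2.5 → 3.3). Not NE.
(Standard, Premium): Velox can switch to Plus (4.2 → 4.6). Not NE.
(The remaining 8 profiles each have a profitable deviation by the same check.)

There is no pure-strategy Nash equilibrium.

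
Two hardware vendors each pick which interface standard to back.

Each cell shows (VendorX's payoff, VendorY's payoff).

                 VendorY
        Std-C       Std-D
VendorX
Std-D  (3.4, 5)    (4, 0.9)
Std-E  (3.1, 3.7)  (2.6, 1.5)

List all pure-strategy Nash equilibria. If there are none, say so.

The unique pure-strategy Nash equilibrium is (Std-D, Std-C).

(Std-D, Std-C): VendorX gets 3.4, best alternative 3.1; VendorY gets 5, best alternative 0.9. No profitable deviation — NE.
(Std-D, Std-D): VendorY can switch to Std-C (0.9 → 5). Not NE.
(Std-E, Std-C): VendorX can switch to Std-D (3.1 → 3.4). Not NE.
(Std-E, Std-D): VendorX can switch to Std-D (2.6 → 4). Not NE.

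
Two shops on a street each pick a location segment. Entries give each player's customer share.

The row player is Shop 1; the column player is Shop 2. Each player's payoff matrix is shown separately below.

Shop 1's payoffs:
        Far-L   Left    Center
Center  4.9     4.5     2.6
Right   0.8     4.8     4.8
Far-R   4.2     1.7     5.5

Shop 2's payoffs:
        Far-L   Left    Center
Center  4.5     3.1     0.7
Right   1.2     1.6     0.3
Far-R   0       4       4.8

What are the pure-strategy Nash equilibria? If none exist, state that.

Shop 1 against Far-L: payoffs 4.9, 0.8, 4.2 → best response Center.
Shop 1 against Left: payoffs 4.5, 4.8, 1.7 → best response Right.
Shop 1 against Center: payoffs 2.6, 4.8, 5.5 → best response Far-R.
Shop 2 against Center: payoffs 4.5, 3.1, 0.7 → best response Far-L.
Shop 2 against Right: payoffs 1.2, 1.6, 0.3 → best response Left.
Shop 2 against Far-R: payoffs 0, 4, 4.8 → best response Center.
Mutual best responses: (Center, Far-L); (Right, Left); (Far-R, Center).

(Center, Far-L), (Right, Left), (Far-R, Center)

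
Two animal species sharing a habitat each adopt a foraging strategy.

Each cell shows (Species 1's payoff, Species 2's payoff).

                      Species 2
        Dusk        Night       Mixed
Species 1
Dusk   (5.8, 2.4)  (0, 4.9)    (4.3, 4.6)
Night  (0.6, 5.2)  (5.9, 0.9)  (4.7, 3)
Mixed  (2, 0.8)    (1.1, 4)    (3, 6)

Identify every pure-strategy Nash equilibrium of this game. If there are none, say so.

Species 1 against Dusk: payoffs 5.8, 0.6, 2 → best response Dusk.
Species 1 against Night: payoffs 0, 5.9, 1.1 → best response Night.
Species 1 against Mixed: payoffs 4.3, 4.7, 3 → best response Night.
Species 2 against Dusk: payoffs 2.4, 4.9, 4.6 → best response Night.
Species 2 against Night: payoffs 5.2, 0.9, 3 → best response Dusk.
Species 2 against Mixed: payoffs 0.8, 4, 6 → best response Mixed.
No profile is a mutual best response for all players.

No pure-strategy Nash equilibrium.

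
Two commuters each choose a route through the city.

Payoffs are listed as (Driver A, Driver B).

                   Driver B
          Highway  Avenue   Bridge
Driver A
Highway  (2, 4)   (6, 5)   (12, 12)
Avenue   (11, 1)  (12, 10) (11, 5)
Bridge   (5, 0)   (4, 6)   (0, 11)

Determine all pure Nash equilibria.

Driver A against Highway: payoffs 2, 11, 5 → best response Avenue.
Driver A against Avenue: payoffs 6, 12, 4 → best response Avenue.
Driver A against Bridge: payoffs 12, 11, 0 → best response Highway.
Driver B against Highway: payoffs 4, 5, 12 → best response Bridge.
Driver B against Avenue: payoffs 1, 10, 5 → best response Avenue.
Driver B against Bridge: payoffs 0, 6, 11 → best response Bridge.
Mutual best responses: (Highway, Bridge); (Avenue, Avenue).

The pure Nash equilibria are (Highway, Bridge) and (Avenue, Avenue).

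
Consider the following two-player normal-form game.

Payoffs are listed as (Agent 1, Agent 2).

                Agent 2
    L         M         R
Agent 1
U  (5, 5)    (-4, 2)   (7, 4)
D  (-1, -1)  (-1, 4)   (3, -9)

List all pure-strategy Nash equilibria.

(U, L), (D, M)

Mark each player's best response to every combination of opponents' strategies; a profile where every player is best-responding is a pure Nash equilibrium.
Agent 1 against L: payoffs 5, -1 → best response U.
Agent 1 against M: payoffs -4, -1 → best response D.
Agent 1 against R: payoffs 7, 3 → best response U.
Agent 2 against U: payoffs 5, 2, 4 → best response L.
Agent 2 against D: payoffs -1, 4, -9 → best response M.
Mutual best responses: (U, L); (D, M).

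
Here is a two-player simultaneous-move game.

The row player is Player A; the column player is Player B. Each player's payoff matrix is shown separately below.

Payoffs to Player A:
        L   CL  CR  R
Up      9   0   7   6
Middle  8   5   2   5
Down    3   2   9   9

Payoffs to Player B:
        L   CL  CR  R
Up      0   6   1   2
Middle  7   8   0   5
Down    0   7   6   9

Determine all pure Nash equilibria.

(Middle, CL); (Down, R)

Mark each player's best response to every combination of opponents' strategies; a profile where every player is best-responding is a pure Nash equilibrium.
Player A against L: payoffs 9, 8, 3 → best response Up.
Player A against CL: payoffs 0, 5, 2 → best response Middle.
Player A against CR: payoffs 7, 2, 9 → best response Down.
Player A against R: payoffs 6, 5, 9 → best response Down.
Player B against Up: payoffs 0, 6, 1, 2 → best response CL.
Player B against Middle: payoffs 7, 8, 0, 5 → best response CL.
Player B against Down: payoffs 0, 7, 6, 9 → best response R.
Mutual best responses: (Middle, CL); (Down, R).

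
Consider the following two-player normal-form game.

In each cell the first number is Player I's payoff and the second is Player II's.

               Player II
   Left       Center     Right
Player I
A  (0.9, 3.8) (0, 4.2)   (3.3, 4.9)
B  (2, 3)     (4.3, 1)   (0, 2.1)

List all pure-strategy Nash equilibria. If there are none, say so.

The pure Nash equilibria are (A, Right) and (B, Left).

Check each profile: it is a Nash equilibrium iff no player can strictly gain by switching unilaterally.
(A, Left): Player I can switch to B (0.9 → 2). Not NE.
(A, Center): Player I can switch to B (0 → 4.3). Not NE.
(A, Right): Player I gets 3.3, best alternative 0; Player II gets 4.9, best alternative 4.2. No profitable deviation — NE.
(B, Left): Player I gets 2, best alternative 0.9; Player II gets 3, best alternative 2.1. No profitable deviation — NE.
(B, Center): Player II can switch to Left (1 → 3). Not NE.
(B, Right): Player I can switch to A (0 → 3.3). Not NE.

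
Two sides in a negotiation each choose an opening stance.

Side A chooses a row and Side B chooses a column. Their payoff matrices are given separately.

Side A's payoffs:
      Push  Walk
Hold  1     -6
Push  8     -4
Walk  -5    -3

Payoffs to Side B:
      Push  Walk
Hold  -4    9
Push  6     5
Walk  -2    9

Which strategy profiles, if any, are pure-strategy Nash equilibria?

Pure-strategy Nash equilibria: (Push, Push), (Walk, Walk)

(Hold, Push): Side A can switch to Push (1 → 8). Not NE.
(Hold, Walk): Side A can switch to Push (-6 → -4). Not NE.
(Push, Push): Side A gets 8, best alternative 1; Side B gets 6, best alternative 5. No profitable deviation — NE.
(Push, Walk): Side A can switch to Walk (-4 → -3). Not NE.
(Walk, Push): Side A can switch to Hold (-5 → 1). Not NE.
(Walk, Walk): Side A gets -3, best alternative -4; Side B gets 9, best alternative -2. No profitable deviation — NE.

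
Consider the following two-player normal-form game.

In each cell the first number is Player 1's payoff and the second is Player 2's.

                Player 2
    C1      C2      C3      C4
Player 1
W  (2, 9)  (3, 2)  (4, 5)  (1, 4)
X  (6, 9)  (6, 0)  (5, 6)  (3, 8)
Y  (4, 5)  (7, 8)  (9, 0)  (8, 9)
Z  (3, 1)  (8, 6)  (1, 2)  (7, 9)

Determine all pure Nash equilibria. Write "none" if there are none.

The pure Nash equilibria are (X, C1); (Y, C4).

(W, C1): Player 1 can switch to X (2 → 6). Not NE.
(W, C2): Player 1 can switch to X (3 → 6). Not NE.
(W, C3): Player 1 can switch to X (4 → 5). Not NE.
(W, C4): Player 1 can switch to X (1 → 3). Not NE.
(X, C1): Player 1 gets 6, best alternative 4; Player 2 gets 9, best alternative 8. No profitable deviation — NE.
(X, C2): Player 1 can switch to Y (6 → 7). Not NE.
(X, C3): Player 1 can switch to Y (5 → 9). Not NE.
(X, C4): Player 1 can switch to Y (3 → 8). Not NE.
(Y, C1): Player 1 can switch to X (4 → 6). Not NE.
(Y, C4): Player 1 gets 8, best alternative 7; Player 2 gets 9, best alternative 8. No profitable deviation — NE.
(The remaining 6 profiles each have a profitable deviation by the same check.)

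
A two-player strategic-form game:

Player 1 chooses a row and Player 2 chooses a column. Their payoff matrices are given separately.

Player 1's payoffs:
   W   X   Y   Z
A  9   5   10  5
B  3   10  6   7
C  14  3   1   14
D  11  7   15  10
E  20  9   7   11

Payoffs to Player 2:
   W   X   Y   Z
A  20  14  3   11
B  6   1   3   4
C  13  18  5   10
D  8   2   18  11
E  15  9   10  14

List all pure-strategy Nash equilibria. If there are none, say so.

(A, W): Player 1 can switch to C (9 → 14). Not NE.
(A, X): Player 1 can switch to B (5 → 10). Not NE.
(A, Y): Player 1 can switch to D (10 → 15). Not NE.
(A, Z): Player 1 can switch to B (5 → 7). Not NE.
(B, W): Player 1 can switch to A (3 → 9). Not NE.
(B, X): Player 2 can switch to W (1 → 6). Not NE.
(D, Y): Player 1 gets 15, best alternative 10; Player 2 gets 18, best alternative 11. No profitable deviation — NE.
(E, W): Player 1 gets 20, best alternative 14; Player 2 gets 15, best alternative 14. No profitable deviation — NE.
(The remaining 12 profiles each have a profitable deviation by the same check.)

(D, Y); (E, W)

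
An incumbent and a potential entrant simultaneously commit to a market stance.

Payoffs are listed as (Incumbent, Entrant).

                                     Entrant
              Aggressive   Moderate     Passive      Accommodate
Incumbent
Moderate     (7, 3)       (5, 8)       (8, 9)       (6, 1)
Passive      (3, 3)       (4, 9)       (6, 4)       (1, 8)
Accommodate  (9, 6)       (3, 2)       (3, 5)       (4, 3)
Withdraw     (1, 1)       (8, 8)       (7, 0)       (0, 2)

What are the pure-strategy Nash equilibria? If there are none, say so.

Pure-strategy Nash equilibria: (Moderate, Passive); (Accommodate, Aggressive); (Withdraw, Moderate)

For each player, find the best response to each opponent profile; mutual best responses are the pure NE.
Incumbent against Aggressive: payoffs 7, 3, 9, 1 → best response Accommodate.
Incumbent against Moderate: payoffs 5, 4, 3, 8 → best response Withdraw.
Incumbent against Passive: payoffs 8, 6, 3, 7 → best response Moderate.
Incumbent against Accommodate: payoffs 6, 1, 4, 0 → best response Moderate.
Entrant against Moderate: payoffs 3, 8, 9, 1 → best response Passive.
Entrant against Passive: payoffs 3, 9, 4, 8 → best response Moderate.
Entrant against Accommodate: payoffs 6, 2, 5, 3 → best response Aggressive.
Entrant against Withdraw: payoffs 1, 8, 0, 2 → best response Moderate.
Mutual best responses: (Moderate, Passive); (Accommodate, Aggressive); (Withdraw, Moderate).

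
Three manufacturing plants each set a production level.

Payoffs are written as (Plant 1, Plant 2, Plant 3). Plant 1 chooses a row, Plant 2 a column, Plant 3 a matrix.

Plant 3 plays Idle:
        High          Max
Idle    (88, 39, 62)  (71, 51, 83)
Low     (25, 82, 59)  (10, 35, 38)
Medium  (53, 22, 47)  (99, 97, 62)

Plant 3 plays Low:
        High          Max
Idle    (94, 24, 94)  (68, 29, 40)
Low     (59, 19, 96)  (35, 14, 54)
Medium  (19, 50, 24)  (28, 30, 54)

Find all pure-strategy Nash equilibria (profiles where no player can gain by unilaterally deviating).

(Medium, Max, Idle)

(Idle, High, Idle): Plant 2 can switch to Max (39 → 51). Not NE.
(Idle, High, Low): Plant 2 can switch to Max (24 → 29). Not NE.
(Idle, Max, Idle): Plant 1 can switch to Medium (71 → 99). Not NE.
(Idle, Max, Low): Plant 3 can switch to Idle (40 → 83). Not NE.
(Low, High, Idle): Plant 1 can switch to Idle (25 → 88). Not NE.
(Low, High, Low): Plant 1 can switch to Idle (59 → 94). Not NE.
(Medium, Max, Idle): Plant 1 gets 99, best alternative 71; Plant 2 gets 97, best alternative 22; Plant 3 gets 62, best alternative 54. No profitable deviation — NE.
(The remaining 5 profiles each have a profitable deviation by the same check.)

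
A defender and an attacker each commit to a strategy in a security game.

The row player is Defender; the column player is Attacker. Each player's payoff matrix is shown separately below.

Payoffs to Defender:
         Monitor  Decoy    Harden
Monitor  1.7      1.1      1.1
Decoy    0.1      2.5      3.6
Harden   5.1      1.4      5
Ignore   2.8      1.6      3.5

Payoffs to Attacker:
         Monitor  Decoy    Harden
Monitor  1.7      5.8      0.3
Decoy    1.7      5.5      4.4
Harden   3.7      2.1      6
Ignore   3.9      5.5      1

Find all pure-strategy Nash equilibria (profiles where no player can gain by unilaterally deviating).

The pure Nash equilibria are (Decoy, Decoy) and (Harden, Harden).

Defender against Monitor: payoffs 1.7, 0.1, 5.1, 2.8 → best response Harden.
Defender against Decoy: payoffs 1.1, 2.5, 1.4, 1.6 → best response Decoy.
Defender against Harden: payoffs 1.1, 3.6, 5, 3.5 → best response Harden.
Attacker against Monitor: payoffs 1.7, 5.8, 0.3 → best response Decoy.
Attacker against Decoy: payoffs 1.7, 5.5, 4.4 → best response Decoy.
Attacker against Harden: payoffs 3.7, 2.1, 6 → best response Harden.
Attacker against Ignore: payoffs 3.9, 5.5, 1 → best response Decoy.
Mutual best responses: (Decoy, Decoy); (Harden, Harden).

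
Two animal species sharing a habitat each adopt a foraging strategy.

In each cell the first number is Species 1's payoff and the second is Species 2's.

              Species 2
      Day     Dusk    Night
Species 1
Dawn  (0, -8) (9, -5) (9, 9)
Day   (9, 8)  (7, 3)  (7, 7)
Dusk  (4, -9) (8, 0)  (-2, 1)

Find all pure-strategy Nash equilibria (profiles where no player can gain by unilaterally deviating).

Pure-strategy Nash equilibria: (Dawn, Night); (Day, Day)

(Dawn, Day): Species 1 can switch to Day (0 → 9). Not NE.
(Dawn, Dusk): Species 2 can switch to Night (-5 → 9). Not NE.
(Dawn, Night): Species 1 gets 9, best alternative 7; Species 2 gets 9, best alternative -5. No profitable deviation — NE.
(Day, Day): Species 1 gets 9, best alternative 4; Species 2 gets 8, best alternative 7. No profitable deviation — NE.
(Day, Dusk): Species 1 can switch to Dawn (7 → 9). Not NE.
(Day, Night): Species 1 can switch to Dawn (7 → 9). Not NE.
(Dusk, Day): Species 1 can switch to Day (4 → 9). Not NE.
(Dusk, Dusk): Species 1 can switch to Dawn (8 → 9). Not NE.
(The remaining 1 profile has a profitable deviation by the same check.)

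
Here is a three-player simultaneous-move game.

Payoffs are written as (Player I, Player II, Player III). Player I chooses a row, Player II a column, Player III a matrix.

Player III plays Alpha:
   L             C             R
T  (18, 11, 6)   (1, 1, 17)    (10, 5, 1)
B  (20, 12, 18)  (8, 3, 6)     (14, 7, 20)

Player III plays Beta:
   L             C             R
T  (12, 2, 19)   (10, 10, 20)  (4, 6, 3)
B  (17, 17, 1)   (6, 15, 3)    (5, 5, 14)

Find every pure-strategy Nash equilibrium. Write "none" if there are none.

Pure-strategy Nash equilibria: (T, C, Beta); (B, L, Alpha)

Check each profile: it is a Nash equilibrium iff no player can strictly gain by switching unilaterally.
(T, L, Alpha): Player I can switch to B (18 → 20). Not NE.
(T, L, Beta): Player I can switch to B (12 → 17). Not NE.
(T, C, Alpha): Player I can switch to B (1 → 8). Not NE.
(T, C, Beta): Player I gets 10, best alternative 6; Player II gets 10, best alternative 6; Player III gets 20, best alternative 17. No profitable deviation — NE.
(T, R, Alpha): Player I can switch to B (10 → 14). Not NE.
(T, R, Beta): Player I can switch to B (4 → 5). Not NE.
(B, L, Alpha): Player I gets 20, best alternative 18; Player II gets 12, best alternative 7; Player III gets 18, best alternative 1. No profitable deviation — NE.
(B, L, Beta): Player III can switch to Alpha (1 → 18). Not NE.
(B, C, Alpha): Player II can switch to L (3 → 12). Not NE.
(B, C, Beta): Player I can switch to T (6 → 10). Not NE.
(B, R, Alpha): Player II can switch to L (7 → 12). Not NE.
(B, R, Beta): Player II can switch to L (5 → 17). Not NE.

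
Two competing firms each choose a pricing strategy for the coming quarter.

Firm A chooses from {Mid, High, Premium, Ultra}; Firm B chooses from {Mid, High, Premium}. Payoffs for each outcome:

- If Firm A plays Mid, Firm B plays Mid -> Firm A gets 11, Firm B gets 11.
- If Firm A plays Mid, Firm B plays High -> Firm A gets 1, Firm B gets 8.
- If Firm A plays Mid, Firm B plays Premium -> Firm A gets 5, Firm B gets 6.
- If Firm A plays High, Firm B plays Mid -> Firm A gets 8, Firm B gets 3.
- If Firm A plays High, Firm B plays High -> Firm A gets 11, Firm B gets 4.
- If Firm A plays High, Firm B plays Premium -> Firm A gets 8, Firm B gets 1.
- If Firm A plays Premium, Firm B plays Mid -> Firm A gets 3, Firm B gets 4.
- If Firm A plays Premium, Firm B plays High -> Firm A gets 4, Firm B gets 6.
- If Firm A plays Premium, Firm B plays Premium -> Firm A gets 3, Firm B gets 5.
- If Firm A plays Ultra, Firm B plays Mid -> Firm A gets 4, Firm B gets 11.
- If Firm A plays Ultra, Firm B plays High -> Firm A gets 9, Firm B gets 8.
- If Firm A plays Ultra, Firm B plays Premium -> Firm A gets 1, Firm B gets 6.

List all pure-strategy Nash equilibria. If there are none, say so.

Firm A against Mid: payoffs 11, 8, 3, 4 → best response Mid.
Firm A against High: payoffs 1, 11, 4, 9 → best response High.
Firm A against Premium: payoffs 5, 8, 3, 1 → best response High.
Firm B against Mid: payoffs 11, 8, 6 → best response Mid.
Firm B against High: payoffs 3, 4, 1 → best response High.
Firm B against Premium: payoffs 4, 6, 5 → best response High.
Firm B against Ultra: payoffs 11, 8, 6 → best response Mid.
Mutual best responses: (Mid, Mid); (High, High).

Pure-strategy Nash equilibria: (Mid, Mid); (High, High)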